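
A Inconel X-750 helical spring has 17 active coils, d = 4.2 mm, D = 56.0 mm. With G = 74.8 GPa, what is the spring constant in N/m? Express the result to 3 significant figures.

k = Gd⁴/(8D³N_a) = (74.8×10³ × 4.2⁴) / (8 × 56.0³ × 17)
  = 2.32755e+07 / 2.38838e+07 = 0.97453 N/mm = 974.53 N/m

975 N/m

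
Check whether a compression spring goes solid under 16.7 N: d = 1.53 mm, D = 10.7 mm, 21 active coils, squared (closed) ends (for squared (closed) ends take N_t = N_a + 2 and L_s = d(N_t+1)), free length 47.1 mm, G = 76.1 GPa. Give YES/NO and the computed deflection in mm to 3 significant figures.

NO, δ = 8.24 mm

k = Gd⁴/(8D³N_a) = (76.1×10³)(1.53⁴)/(8·10.7³·21) = 2.0262 N/mm
N_t = 23; L_s = 1.53·24 = 36.72 mm; δ_solid = L₀ − L_s = 47.1 − 36.72 = 10.38 mm
δ = F/k = 16.7/2.0262 = 8.2419 mm
δ < δ_solid → spring does not go solid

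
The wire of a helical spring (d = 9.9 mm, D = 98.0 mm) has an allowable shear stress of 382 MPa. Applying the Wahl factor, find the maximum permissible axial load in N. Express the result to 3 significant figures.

1300 N

C = D/d = 98.0/9.9 = 9.8990
K_W = (4C−1)/(4C−4) + 0.615/C = 38.596/35.596 + 0.0621 = 1.1464
τ_max = K·8FD/(πd³) → F_max = τ_allow·πd³/(8DK)
F_max = 382·π·9.9³/(8·98.0·1.1464) = 1.1644e+06/898.78 = 1295.6 N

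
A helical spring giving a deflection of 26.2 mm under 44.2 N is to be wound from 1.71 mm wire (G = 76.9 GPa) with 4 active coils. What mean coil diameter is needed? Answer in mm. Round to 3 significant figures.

23.0 mm

Required rate k = F/δ = 44.2/26.2 = 1.687 N/mm
D = (Gd⁴/(8N_a·k))^(1/3) = (76.9×10³·1.71⁴/(8·4·1.687))^(1/3)
  = (12179.8)^(1/3) = 23.0081 mm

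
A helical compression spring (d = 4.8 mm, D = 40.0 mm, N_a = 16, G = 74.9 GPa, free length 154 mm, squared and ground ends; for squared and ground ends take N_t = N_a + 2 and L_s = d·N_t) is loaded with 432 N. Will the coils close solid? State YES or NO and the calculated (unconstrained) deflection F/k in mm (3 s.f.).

YES, δ = 89.0 mm

k = Gd⁴/(8D³N_a) = (74.9×10³)(4.8⁴)/(8·40.0³·16) = 4.8535 N/mm
N_t = 18; L_s = 4.8·18 = 86.4 mm; δ_solid = L₀ − L_s = 154 − 86.4 = 67.6 mm
δ = F/k = 432/4.8535 = 89.008 mm
δ ≥ δ_solid → spring goes solid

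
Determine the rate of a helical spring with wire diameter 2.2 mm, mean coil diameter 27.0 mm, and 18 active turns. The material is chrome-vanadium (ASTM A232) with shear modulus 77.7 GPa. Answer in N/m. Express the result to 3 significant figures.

k = Gd⁴/(8D³N_a) = (77.7×10³ × 2.2⁴) / (8 × 27.0³ × 18)
  = 1.82017e+06 / 2.83435e+06 = 0.64218 N/mm = 642.18 N/m

642 N/m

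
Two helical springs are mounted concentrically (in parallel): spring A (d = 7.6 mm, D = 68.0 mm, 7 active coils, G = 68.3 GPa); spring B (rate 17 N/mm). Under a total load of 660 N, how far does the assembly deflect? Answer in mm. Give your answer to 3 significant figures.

k_A = Gd⁴/(8D³N_a) = (68.3×10³)(7.6⁴)/(8·68.0³·7) = 12.941 N/mm
Parallel: k_eq = 12.941 + 17 = 29.941 N/mm
δ = F/k_eq = 660/29.941 = 22.044 mm

22.0 mm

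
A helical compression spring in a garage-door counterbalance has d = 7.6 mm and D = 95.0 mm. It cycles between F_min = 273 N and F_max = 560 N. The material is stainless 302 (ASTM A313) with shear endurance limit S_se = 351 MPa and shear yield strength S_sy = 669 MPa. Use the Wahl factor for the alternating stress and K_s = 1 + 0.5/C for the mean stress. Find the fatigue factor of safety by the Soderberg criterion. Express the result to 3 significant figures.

C = D/d = 95.0/7.6 = 12.5000; K_W = (4C−1)/(4C−4)+0.615/C = 1.1144; K_s = 1+0.5/C = 1.0400
F_a = (F_max−F_min)/2 = 143.5 N; F_m = (F_max+F_min)/2 = 416.5 N
τ_a = K_W·8F_aD/(πd³) = 1.1144 × 79.081 = 88.13 MPa
τ_m = K_s·8F_mD/(πd³) = 1.0400 × 229.53 = 238.71 MPa
Soderberg: 1/n_f = τ_a/S_se + τ_m/S_sy = 88.13/351 + 238.71/669 = 0.25108 + 0.35682 = 0.6079
n_f = 1/0.6079 = 1.645

1.65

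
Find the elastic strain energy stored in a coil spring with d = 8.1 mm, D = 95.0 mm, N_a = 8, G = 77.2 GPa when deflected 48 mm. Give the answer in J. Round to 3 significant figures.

6.98 J

k = Gd⁴/(8D³N_a) = (77.2×10³)(8.1⁴)/(8·95.0³·8) = 6.0563 N/mm
U = ½kδ² = 0.5 × 6.0563 × 48² = 6976.8 N·mm = 6.9768 J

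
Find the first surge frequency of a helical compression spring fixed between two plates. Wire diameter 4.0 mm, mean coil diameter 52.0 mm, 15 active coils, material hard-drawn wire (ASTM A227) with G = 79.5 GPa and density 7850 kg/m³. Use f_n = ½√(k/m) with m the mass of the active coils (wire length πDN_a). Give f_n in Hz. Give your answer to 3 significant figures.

k = Gd⁴/(8D³N_a) = (79.5×10³)(4.0⁴)/(8·52.0³·15) = 1.2062 N/mm = 1206.2 N/m
Wire length L = πDN_a = π·52.0·15 = 2450.4 mm
m = ρ·(πd²/4)·L = 7850 × 12.566×10⁻⁶ m² × 2.4504 m = 0.24173 kg
f_n = ½√(k/m) = 0.5·√(1206.2/0.24173) = 0.5·√(4989.9) = 35.32 Hz

35.3 Hz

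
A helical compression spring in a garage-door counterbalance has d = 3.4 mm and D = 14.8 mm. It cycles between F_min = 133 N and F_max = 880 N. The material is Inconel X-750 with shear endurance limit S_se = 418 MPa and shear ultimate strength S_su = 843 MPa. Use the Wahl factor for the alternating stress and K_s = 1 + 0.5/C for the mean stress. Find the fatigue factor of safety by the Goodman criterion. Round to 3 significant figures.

0.552

C = D/d = 14.8/3.4 = 4.3529; K_W = (4C−1)/(4C−4)+0.615/C = 1.3650; K_s = 1+0.5/C = 1.1149
F_a = (F_max−F_min)/2 = 373.5 N; F_m = (F_max+F_min)/2 = 506.5 N
τ_a = K_W·8F_aD/(πd³) = 1.3650 × 358.14 = 488.85 MPa
τ_m = K_s·8F_mD/(πd³) = 1.1149 × 485.67 = 541.46 MPa
Goodman: 1/n_f = τ_a/S_se + τ_m/S_su = 488.85/418 + 541.46/843 = 1.16950 + 0.64230 = 1.8118
n_f = 1/1.8118 = 0.5519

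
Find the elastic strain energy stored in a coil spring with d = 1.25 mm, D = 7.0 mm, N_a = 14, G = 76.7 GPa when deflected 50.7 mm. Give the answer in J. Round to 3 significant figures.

k = Gd⁴/(8D³N_a) = (76.7×10³)(1.25⁴)/(8·7.0³·14) = 4.8744 N/mm
U = ½kδ² = 0.5 × 4.8744 × 50.7² = 6264.8 N·mm = 6.2648 J

6.26 J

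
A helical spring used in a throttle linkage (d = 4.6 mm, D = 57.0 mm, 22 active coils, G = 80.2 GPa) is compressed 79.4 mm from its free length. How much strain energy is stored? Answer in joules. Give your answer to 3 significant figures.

3.47 J

k = Gd⁴/(8D³N_a) = (80.2×10³)(4.6⁴)/(8·57.0³·22) = 1.1017 N/mm
U = ½kδ² = 0.5 × 1.1017 × 79.4² = 3472.8 N·mm = 3.4728 J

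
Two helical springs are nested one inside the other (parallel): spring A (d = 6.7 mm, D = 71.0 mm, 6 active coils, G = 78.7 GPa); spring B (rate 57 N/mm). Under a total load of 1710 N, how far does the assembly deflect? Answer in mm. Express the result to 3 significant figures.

25.8 mm

k_A = Gd⁴/(8D³N_a) = (78.7×10³)(6.7⁴)/(8·71.0³·6) = 9.2312 N/mm
Parallel: k_eq = 9.2312 + 57 = 66.231 N/mm
δ = F/k_eq = 1710/66.231 = 25.819 mm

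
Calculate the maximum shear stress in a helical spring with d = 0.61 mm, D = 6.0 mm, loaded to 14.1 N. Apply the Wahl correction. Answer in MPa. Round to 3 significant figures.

Spring index C = D/d = 6.0/0.61 = 9.8361
K_W = (4C−1)/(4C−4) + 0.615/C = 38.344/35.344 + 0.0625 = 1.1474
τ₀ = 8FD/(πd³) = 8·14.1·6.0/(π·0.61³) = 676.8/0.71308 = 949.12 MPa
τ_max = K·τ₀ = 1.1474 × 949.12 = 1089 MPa

1090 MPa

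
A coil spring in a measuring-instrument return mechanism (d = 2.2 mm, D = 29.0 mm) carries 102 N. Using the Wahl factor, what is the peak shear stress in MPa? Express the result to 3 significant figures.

Spring index C = D/d = 29.0/2.2 = 13.1818
K_W = (4C−1)/(4C−4) + 0.615/C = 51.727/48.727 + 0.0467 = 1.1082
τ₀ = 8FD/(πd³) = 8·102·29.0/(π·2.2³) = 23664/33.452 = 707.41 MPa
τ_max = K·τ₀ = 1.1082 × 707.41 = 783.97 MPa

784 MPa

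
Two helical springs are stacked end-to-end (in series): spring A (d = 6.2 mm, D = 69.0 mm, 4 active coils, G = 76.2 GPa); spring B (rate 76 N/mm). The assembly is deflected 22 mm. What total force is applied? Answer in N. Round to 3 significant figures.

207 N

k_A = Gd⁴/(8D³N_a) = (76.2×10³)(6.2⁴)/(8·69.0³·4) = 10.711 N/mm
Series: 1/k_eq = 1/10.711 + 1/76 = 0.10652; k_eq = 9.3878 N/mm
F = k_eq·δ = 9.3878·22 = 206.53 N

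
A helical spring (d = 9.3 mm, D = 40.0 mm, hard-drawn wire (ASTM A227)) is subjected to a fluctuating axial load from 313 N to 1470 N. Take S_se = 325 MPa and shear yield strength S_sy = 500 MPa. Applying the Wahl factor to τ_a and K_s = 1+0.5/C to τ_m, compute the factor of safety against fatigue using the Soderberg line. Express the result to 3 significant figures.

1.78

C = D/d = 40.0/9.3 = 4.3011; K_W = (4C−1)/(4C−4)+0.615/C = 1.3702; K_s = 1+0.5/C = 1.1162
F_a = (F_max−F_min)/2 = 578.5 N; F_m = (F_max+F_min)/2 = 891.5 N
τ_a = K_W·8F_aD/(πd³) = 1.3702 × 73.258 = 100.38 MPa
τ_m = K_s·8F_mD/(πd³) = 1.1162 × 112.89 = 126.02 MPa
Soderberg: 1/n_f = τ_a/S_se + τ_m/S_sy = 100.38/325 + 126.02/500 = 0.30885 + 0.25204 = 0.56089
n_f = 1/0.56089 = 1.783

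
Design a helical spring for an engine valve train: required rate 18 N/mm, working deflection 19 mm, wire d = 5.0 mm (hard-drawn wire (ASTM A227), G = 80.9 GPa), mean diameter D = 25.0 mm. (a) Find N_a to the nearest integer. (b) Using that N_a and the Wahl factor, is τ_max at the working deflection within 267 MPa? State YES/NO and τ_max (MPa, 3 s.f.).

(a) 22 coils; (b) YES, τ_max = 233 MPa

N_a = Gd⁴/(8D³k) = (80.9×10³)(5.0⁴)/(8·25.0³·18) = 22.47 → N_a = 22
Actual rate k = Gd⁴/(8D³·22) = 18.386 N/mm
Working load F = kδ = 18.386·19 = 349.34 N
C = 25.0/5.0 = 5.0000; K_W = (4C−1)/(4C−4)+0.615/C = 1.3105
τ_max = K_W·8FD/(πd³) = 1.3105·177.92 = 233.16 MPa
τ_max ≤ 267 MPa → acceptable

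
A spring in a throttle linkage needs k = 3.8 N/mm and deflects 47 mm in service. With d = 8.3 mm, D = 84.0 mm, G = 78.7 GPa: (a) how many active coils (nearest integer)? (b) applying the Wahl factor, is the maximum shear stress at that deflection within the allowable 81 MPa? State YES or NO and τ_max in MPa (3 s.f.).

N_a = Gd⁴/(8D³k) = (78.7×10³)(8.3⁴)/(8·84.0³·3.8) = 20.73 → N_a = 21
Actual rate k = Gd⁴/(8D³·21) = 3.7509 N/mm
Working load F = kδ = 3.7509·47 = 176.29 N
C = 84.0/8.3 = 10.1205; K_W = (4C−1)/(4C−4)+0.615/C = 1.1430
τ_max = K_W·8FD/(πd³) = 1.1430·65.951 = 75.382 MPa
τ_max ≤ 81 MPa → acceptable

(a) 21 coils; (b) YES, τ_max = 75.4 MPa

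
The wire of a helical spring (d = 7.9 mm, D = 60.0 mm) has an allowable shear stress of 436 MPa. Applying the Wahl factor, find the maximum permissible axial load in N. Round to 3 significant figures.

1180 N

C = D/d = 60.0/7.9 = 7.5949
K_W = (4C−1)/(4C−4) + 0.615/C = 29.380/26.380 + 0.0810 = 1.1947
τ_max = K·8FD/(πd³) → F_max = τ_allow·πd³/(8DK)
F_max = 436·π·7.9³/(8·60.0·1.1947) = 6.7533e+05/573.46 = 1177.7 N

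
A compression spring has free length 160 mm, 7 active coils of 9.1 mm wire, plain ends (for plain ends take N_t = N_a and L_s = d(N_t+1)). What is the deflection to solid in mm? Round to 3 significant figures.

N_t = 7; L_s = 9.1·8 = 72.8 mm
δ_solid = L₀ − L_s = 160 − 72.8 = 87.2 mm

87.2 mm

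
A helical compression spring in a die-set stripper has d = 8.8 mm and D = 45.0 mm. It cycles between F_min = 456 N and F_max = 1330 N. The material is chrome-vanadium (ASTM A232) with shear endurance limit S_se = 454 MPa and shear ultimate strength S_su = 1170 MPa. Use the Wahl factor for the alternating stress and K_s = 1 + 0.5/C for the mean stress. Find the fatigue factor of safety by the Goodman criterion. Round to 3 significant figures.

C = D/d = 45.0/8.8 = 5.1136; K_W = (4C−1)/(4C−4)+0.615/C = 1.3026; K_s = 1+0.5/C = 1.0978
F_a = (F_max−F_min)/2 = 437 N; F_m = (F_max+F_min)/2 = 893 N
τ_a = K_W·8F_aD/(πd³) = 1.3026 × 73.483 = 95.718 MPa
τ_m = K_s·8F_mD/(πd³) = 1.0978 × 150.16 = 164.84 MPa
Goodman: 1/n_f = τ_a/S_se + τ_m/S_su = 95.718/454 + 164.84/1170 = 0.21083 + 0.14089 = 0.35172
n_f = 1/0.35172 = 2.843

2.84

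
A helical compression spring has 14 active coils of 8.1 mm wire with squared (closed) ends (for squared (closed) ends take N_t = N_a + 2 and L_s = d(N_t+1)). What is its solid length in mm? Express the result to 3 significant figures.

138 mm

squared (closed) ends: N_t = N_a + 2 = 14 + 2 = 16
L_s = d·(N_t+1) = 8.1 × 17 = 137.7 mm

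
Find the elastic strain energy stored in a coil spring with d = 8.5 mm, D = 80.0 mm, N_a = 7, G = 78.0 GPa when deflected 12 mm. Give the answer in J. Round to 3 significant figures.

1.02 J

k = Gd⁴/(8D³N_a) = (78.0×10³)(8.5⁴)/(8·80.0³·7) = 14.201 N/mm
U = ½kδ² = 0.5 × 14.201 × 12² = 1022.5 N·mm = 1.0225 J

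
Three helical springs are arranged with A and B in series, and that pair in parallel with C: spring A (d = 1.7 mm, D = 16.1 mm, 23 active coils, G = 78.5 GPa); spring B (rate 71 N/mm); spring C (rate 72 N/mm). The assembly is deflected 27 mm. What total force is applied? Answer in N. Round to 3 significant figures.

1970 N

k_A = Gd⁴/(8D³N_a) = (78.5×10³)(1.7⁴)/(8·16.1³·23) = 0.85383 N/mm
Springs A,B series: k_AB = 1/(1/0.85383+1/71) = 0.84368 N/mm; parallel with C: k_eq = 0.84368+72 = 72.844 N/mm
F = k_eq·δ = 72.844·27 = 1966.8 N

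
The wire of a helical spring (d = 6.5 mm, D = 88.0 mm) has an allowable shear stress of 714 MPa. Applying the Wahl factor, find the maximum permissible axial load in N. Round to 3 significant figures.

C = D/d = 88.0/6.5 = 13.5385
K_W = (4C−1)/(4C−4) + 0.615/C = 53.154/50.154 + 0.0454 = 1.1052
τ_max = K·8FD/(πd³) → F_max = τ_allow·πd³/(8DK)
F_max = 714·π·6.5³/(8·88.0·1.1052) = 6.1601e+05/778.09 = 791.7 N

792 N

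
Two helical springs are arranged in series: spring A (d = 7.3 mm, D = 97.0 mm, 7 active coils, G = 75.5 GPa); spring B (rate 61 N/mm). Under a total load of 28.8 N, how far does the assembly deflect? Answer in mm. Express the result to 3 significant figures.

k_A = Gd⁴/(8D³N_a) = (75.5×10³)(7.3⁴)/(8·97.0³·7) = 4.195 N/mm
Series: 1/k_eq = 1/4.195 + 1/61 = 0.25477; k_eq = 3.9251 N/mm
δ = F/k_eq = 28.8/3.9251 = 7.3374 mm

7.34 mm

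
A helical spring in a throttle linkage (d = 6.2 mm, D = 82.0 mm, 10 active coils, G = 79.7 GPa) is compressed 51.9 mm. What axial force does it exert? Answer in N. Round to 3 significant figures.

139 N

k = Gd⁴/(8D³N_a) = (79.7×10³)(6.2⁴)/(8·82.0³·10) = 2.6699 N/mm
F = k·δ = 2.6699 × 51.9 = 138.57 N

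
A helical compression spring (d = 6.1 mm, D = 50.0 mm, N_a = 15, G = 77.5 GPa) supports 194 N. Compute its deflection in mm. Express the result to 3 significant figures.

k = Gd⁴/(8D³N_a) = (77.5×10³)(6.1⁴)/(8·50.0³·15) = 7.1537 N/mm
δ = F/k = 194 / 7.1537 = 27.119 mm

27.1 mm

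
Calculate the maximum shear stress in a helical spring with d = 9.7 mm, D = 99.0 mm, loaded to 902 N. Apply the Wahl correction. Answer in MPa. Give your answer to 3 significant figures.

284 MPa

Spring index C = D/d = 99.0/9.7 = 10.2062
K_W = (4C−1)/(4C−4) + 0.615/C = 39.825/36.825 + 0.0603 = 1.1417
τ₀ = 8FD/(πd³) = 8·902·99.0/(π·9.7³) = 714384/2867.2 = 249.15 MPa
τ_max = K·τ₀ = 1.1417 × 249.15 = 284.46 MPa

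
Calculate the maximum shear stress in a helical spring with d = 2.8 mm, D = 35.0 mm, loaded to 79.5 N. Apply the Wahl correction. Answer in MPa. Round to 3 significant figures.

360 MPa

Spring index C = D/d = 35.0/2.8 = 12.5000
K_W = (4C−1)/(4C−4) + 0.615/C = 49.000/46.000 + 0.0492 = 1.1144
τ₀ = 8FD/(πd³) = 8·79.5·35.0/(π·2.8³) = 22260/68.964 = 322.78 MPa
τ_max = K·τ₀ = 1.1144 × 322.78 = 359.71 MPa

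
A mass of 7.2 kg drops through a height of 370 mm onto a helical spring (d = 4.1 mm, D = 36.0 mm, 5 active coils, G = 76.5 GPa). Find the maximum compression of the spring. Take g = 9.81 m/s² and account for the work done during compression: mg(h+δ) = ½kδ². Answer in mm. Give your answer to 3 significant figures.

k = Gd⁴/(8D³N_a) = (76.5×10³)(4.1⁴)/(8·36.0³·5) = 11.583 N/mm
W = mg = 7.2 × 9.81 = 70.632 N
½kδ² − Wδ − Wh = 0 → δ = (W + √(W² + 2kWh))/k
δ = (70.632 + √(4988.9 + 605428))/11.583 = (70.632 + 781.29)/11.583 = 73.548 mm

73.5 mm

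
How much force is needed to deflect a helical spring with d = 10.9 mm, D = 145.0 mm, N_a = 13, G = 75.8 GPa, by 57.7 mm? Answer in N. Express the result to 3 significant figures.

k = Gd⁴/(8D³N_a) = (75.8×10³)(10.9⁴)/(8·145.0³·13) = 3.3747 N/mm
F = k·δ = 3.3747 × 57.7 = 194.72 N

195 N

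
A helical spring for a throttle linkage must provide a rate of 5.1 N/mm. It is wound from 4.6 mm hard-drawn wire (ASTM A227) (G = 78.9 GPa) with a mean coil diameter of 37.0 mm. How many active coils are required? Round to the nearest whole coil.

N_a = Gd⁴/(8D³k) = (78.9×10³ × 4.6⁴)/(8 × 37.0³ × 5.1)
    = 3.53271e+07 / 2.06664e+06 = 17.09 → 17 coils

17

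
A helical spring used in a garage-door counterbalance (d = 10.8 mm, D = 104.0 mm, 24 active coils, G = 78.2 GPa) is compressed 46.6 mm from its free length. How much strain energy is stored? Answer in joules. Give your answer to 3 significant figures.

5.35 J

k = Gd⁴/(8D³N_a) = (78.2×10³)(10.8⁴)/(8·104.0³·24) = 4.9261 N/mm
U = ½kδ² = 0.5 × 4.9261 × 46.6² = 5348.6 N·mm = 5.3486 J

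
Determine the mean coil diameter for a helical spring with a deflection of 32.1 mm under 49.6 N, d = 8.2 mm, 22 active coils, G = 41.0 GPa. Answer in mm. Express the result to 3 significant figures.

88.0 mm

Required rate k = F/δ = 49.6/32.1 = 1.5452 N/mm
D = (Gd⁴/(8N_a·k))^(1/3) = (41.0×10³·8.2⁴/(8·22·1.5452))^(1/3)
  = (681632)^(1/3) = 88.0069 mm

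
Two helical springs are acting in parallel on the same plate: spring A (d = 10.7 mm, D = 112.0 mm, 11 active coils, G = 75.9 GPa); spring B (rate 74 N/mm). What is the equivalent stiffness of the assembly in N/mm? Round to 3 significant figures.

k_A = Gd⁴/(8D³N_a) = (75.9×10³)(10.7⁴)/(8·112.0³·11) = 8.0471 N/mm
Parallel: k_eq = 8.0471 + 74 = 82.047 N/mm

82.0 N/mm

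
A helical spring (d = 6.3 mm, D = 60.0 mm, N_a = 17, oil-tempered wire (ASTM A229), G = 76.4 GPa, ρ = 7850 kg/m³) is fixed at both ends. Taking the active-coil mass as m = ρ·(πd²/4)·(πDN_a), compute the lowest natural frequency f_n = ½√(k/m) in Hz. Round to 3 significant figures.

k = Gd⁴/(8D³N_a) = (76.4×10³)(6.3⁴)/(8·60.0³·17) = 4.097 N/mm = 4097 N/m
Wire length L = πDN_a = π·60.0·17 = 3204.4 mm
m = ρ·(πd²/4)·L = 7850 × 31.172×10⁻⁶ m² × 3.2044 m = 0.78413 kg
f_n = ½√(k/m) = 0.5·√(4097/0.78413) = 0.5·√(5224.8) = 36.141 Hz

36.1 Hz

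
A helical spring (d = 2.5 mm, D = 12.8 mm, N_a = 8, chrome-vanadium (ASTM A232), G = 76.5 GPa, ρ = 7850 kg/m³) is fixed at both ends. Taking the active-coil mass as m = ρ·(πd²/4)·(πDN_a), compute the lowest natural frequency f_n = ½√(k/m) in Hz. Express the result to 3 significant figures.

670 Hz

k = Gd⁴/(8D³N_a) = (76.5×10³)(2.5⁴)/(8·12.8³·8) = 22.264 N/mm = 22264 N/m
Wire length L = πDN_a = π·12.8·8 = 321.7 mm
m = ρ·(πd²/4)·L = 7850 × 4.9087×10⁻⁶ m² × 0.3217 m = 0.012396 kg
f_n = ½√(k/m) = 0.5·√(22264/0.012396) = 0.5·√(1.7961e+06) = 670.09 Hz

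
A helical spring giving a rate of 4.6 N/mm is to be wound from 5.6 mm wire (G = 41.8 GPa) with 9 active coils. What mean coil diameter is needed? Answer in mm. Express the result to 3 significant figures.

49.9 mm

D = (Gd⁴/(8N_a·k))^(1/3) = (41.8×10³·5.6⁴/(8·9·4.6))^(1/3)
  = (124119)^(1/3) = 49.8822 mm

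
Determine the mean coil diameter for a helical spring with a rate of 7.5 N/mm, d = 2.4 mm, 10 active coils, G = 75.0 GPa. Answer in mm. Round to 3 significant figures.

D = (Gd⁴/(8N_a·k))^(1/3) = (75.0×10³·2.4⁴/(8·10·7.5))^(1/3)
  = (4147.2)^(1/3) = 16.0664 mm

16.1 mm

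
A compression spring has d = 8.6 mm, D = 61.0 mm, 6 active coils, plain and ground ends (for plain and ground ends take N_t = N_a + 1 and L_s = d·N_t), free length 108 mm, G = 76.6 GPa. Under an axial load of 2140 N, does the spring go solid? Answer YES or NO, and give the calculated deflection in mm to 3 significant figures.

k = Gd⁴/(8D³N_a) = (76.6×10³)(8.6⁴)/(8·61.0³·6) = 38.458 N/mm
N_t = 7; L_s = 8.6·7 = 60.2 mm; δ_solid = L₀ − L_s = 108 − 60.2 = 47.8 mm
δ = F/k = 2140/38.458 = 55.644 mm
δ ≥ δ_solid → spring goes solid

YES, δ = 55.6 mm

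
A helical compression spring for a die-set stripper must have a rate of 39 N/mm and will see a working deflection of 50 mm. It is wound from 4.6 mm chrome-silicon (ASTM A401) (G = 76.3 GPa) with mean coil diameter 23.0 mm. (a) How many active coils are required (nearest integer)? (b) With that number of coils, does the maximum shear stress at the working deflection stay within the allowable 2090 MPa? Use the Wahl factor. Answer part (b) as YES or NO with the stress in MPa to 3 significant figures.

N_a = Gd⁴/(8D³k) = (76.3×10³)(4.6⁴)/(8·23.0³·39) = 8.999 → N_a = 9
Actual rate k = Gd⁴/(8D³·9) = 38.998 N/mm
Working load F = kδ = 38.998·50 = 1949.9 N
C = 23.0/4.6 = 5.0000; K_W = (4C−1)/(4C−4)+0.615/C = 1.3105
τ_max = K_W·8FD/(πd³) = 1.3105·1173.3 = 1537.6 MPa
τ_max ≤ 2090 MPa → acceptable

(a) 9 coils; (b) YES, τ_max = 1540 MPa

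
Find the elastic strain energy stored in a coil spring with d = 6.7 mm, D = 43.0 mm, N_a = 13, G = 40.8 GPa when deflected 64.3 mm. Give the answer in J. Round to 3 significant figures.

20.6 J

k = Gd⁴/(8D³N_a) = (40.8×10³)(6.7⁴)/(8·43.0³·13) = 9.9431 N/mm
U = ½kδ² = 0.5 × 9.9431 × 64.3² = 20555 N·mm = 20.555 J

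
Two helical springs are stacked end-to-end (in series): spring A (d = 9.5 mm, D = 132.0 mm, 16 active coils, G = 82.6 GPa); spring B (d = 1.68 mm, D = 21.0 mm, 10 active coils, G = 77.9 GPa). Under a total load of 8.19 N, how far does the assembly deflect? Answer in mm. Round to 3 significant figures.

13.4 mm

k_A = Gd⁴/(8D³N_a) = (82.6×10³)(9.5⁴)/(8·132.0³·16) = 2.2853 N/mm
k_B = Gd⁴/(8D³N_a) = (77.9×10³)(1.68⁴)/(8·21.0³·10) = 0.83758 N/mm
Series: 1/k_eq = 1/2.2853 + 1/0.83758 = 1.6315; k_eq = 0.61293 N/mm
δ = F/k_eq = 8.19/0.61293 = 13.362 mm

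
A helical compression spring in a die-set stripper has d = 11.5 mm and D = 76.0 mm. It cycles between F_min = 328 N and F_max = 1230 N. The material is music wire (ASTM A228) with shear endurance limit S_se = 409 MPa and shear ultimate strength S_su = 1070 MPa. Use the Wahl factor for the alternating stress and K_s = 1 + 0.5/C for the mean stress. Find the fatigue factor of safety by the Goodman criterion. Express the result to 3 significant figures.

C = D/d = 76.0/11.5 = 6.6087; K_W = (4C−1)/(4C−4)+0.615/C = 1.2268; K_s = 1+0.5/C = 1.0757
F_a = (F_max−F_min)/2 = 451 N; F_m = (F_max+F_min)/2 = 779 N
τ_a = K_W·8F_aD/(πd³) = 1.2268 × 57.39 = 70.405 MPa
τ_m = K_s·8F_mD/(πd³) = 1.0757 × 99.128 = 106.63 MPa
Goodman: 1/n_f = τ_a/S_se + τ_m/S_su = 70.405/409 + 106.63/1070 = 0.17214 + 0.09965 = 0.27179
n_f = 1/0.27179 = 3.679

3.68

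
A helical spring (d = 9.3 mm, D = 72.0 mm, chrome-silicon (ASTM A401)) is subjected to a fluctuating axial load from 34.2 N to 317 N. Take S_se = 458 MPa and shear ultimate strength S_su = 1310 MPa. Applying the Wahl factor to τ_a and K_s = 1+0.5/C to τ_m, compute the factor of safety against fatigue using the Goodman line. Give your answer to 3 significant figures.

C = D/d = 72.0/9.3 = 7.7419; K_W = (4C−1)/(4C−4)+0.615/C = 1.1907; K_s = 1+0.5/C = 1.0646
F_a = (F_max−F_min)/2 = 141.4 N; F_m = (F_max+F_min)/2 = 175.6 N
τ_a = K_W·8F_aD/(πd³) = 1.1907 × 32.231 = 38.377 MPa
τ_m = K_s·8F_mD/(πd³) = 1.0646 × 40.027 = 42.612 MPa
Goodman: 1/n_f = τ_a/S_se + τ_m/S_su = 38.377/458 + 42.612/1310 = 0.08379 + 0.03253 = 0.11632
n_f = 1/0.11632 = 8.597

8.60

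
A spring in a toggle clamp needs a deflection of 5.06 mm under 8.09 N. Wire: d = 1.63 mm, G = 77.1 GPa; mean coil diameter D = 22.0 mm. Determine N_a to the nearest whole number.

4

Required rate k = F/δ = 8.09/5.06 = 1.5988 N/mm
N_a = Gd⁴/(8D³k) = (77.1×10³ × 1.63⁴)/(8 × 22.0³ × 1.5988)
    = 544258 / 136193 = 3.996 → 4 coils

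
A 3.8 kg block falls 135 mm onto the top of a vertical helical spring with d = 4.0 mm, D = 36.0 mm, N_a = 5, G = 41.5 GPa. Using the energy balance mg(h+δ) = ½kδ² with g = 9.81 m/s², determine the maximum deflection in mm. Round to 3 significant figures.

49.1 mm

k = Gd⁴/(8D³N_a) = (41.5×10³)(4.0⁴)/(8·36.0³·5) = 5.6927 N/mm
W = mg = 3.8 × 9.81 = 37.278 N
½kδ² − Wδ − Wh = 0 → δ = (W + √(W² + 2kWh))/k
δ = (37.278 + √(1389.6 + 57297.7))/5.6927 = (37.278 + 242.25)/5.6927 = 49.103 mm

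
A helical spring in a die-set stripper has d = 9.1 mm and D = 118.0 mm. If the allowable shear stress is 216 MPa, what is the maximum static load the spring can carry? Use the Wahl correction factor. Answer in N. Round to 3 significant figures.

C = D/d = 118.0/9.1 = 12.9670
K_W = (4C−1)/(4C−4) + 0.615/C = 50.868/47.868 + 0.0474 = 1.1101
τ_max = K·8FD/(πd³) → F_max = τ_allow·πd³/(8DK)
F_max = 216·π·9.1³/(8·118.0·1.1101) = 5.1136e+05/1047.9 = 487.97 N

488 N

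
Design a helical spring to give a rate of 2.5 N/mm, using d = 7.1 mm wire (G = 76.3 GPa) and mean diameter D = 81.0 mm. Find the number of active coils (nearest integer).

18

N_a = Gd⁴/(8D³k) = (76.3×10³ × 7.1⁴)/(8 × 81.0³ × 2.5)
    = 1.93891e+08 / 1.06288e+07 = 18.24 → 18 coils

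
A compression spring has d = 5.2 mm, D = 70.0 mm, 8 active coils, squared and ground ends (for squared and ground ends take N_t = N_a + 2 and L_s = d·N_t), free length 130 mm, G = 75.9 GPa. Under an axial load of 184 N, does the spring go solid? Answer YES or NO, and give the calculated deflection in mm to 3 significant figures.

NO, δ = 72.8 mm

k = Gd⁴/(8D³N_a) = (75.9×10³)(5.2⁴)/(8·70.0³·8) = 2.528 N/mm
N_t = 10; L_s = 5.2·10 = 52 mm; δ_solid = L₀ − L_s = 130 − 52 = 78 mm
δ = F/k = 184/2.528 = 72.784 mm
δ < δ_solid → spring does not go solid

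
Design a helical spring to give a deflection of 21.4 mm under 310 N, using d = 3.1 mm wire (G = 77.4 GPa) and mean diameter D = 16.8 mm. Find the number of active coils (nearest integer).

13

Required rate k = F/δ = 310/21.4 = 14.486 N/mm
N_a = Gd⁴/(8D³k) = (77.4×10³ × 3.1⁴)/(8 × 16.8³ × 14.486)
    = 7.14805e+06 / 549498 = 13.01 → 13 coils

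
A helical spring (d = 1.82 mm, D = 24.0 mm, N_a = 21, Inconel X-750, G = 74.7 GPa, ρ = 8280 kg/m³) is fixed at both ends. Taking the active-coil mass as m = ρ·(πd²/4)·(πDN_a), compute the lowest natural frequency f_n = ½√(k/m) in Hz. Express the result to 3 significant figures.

k = Gd⁴/(8D³N_a) = (74.7×10³)(1.82⁴)/(8·24.0³·21) = 0.35291 N/mm = 352.91 N/m
Wire length L = πDN_a = π·24.0·21 = 1583.4 mm
m = ρ·(πd²/4)·L = 8280 × 2.6016×10⁻⁶ m² × 1.5834 m = 0.034107 kg
f_n = ½√(k/m) = 0.5·√(352.91/0.034107) = 0.5·√(10347) = 50.86 Hz

50.9 Hz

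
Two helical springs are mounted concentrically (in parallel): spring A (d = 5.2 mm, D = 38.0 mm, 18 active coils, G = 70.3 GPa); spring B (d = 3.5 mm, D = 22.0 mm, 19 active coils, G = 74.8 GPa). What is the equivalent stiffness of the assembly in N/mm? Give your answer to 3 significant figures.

13.4 N/mm

k_A = Gd⁴/(8D³N_a) = (70.3×10³)(5.2⁴)/(8·38.0³·18) = 6.5051 N/mm
k_B = Gd⁴/(8D³N_a) = (74.8×10³)(3.5⁴)/(8·22.0³·19) = 6.9353 N/mm
Parallel: k_eq = 6.5051 + 6.9353 = 13.44 N/mm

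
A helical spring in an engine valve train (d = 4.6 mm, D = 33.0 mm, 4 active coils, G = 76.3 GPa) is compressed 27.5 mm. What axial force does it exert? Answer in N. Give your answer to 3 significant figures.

817 N

k = Gd⁴/(8D³N_a) = (76.3×10³)(4.6⁴)/(8·33.0³·4) = 29.707 N/mm
F = k·δ = 29.707 × 27.5 = 816.95 N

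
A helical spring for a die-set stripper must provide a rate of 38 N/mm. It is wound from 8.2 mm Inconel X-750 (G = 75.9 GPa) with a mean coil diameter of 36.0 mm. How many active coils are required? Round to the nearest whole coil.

24

N_a = Gd⁴/(8D³k) = (75.9×10³ × 8.2⁴)/(8 × 36.0³ × 38)
    = 3.4316e+08 / 1.41834e+07 = 24.19 → 24 coils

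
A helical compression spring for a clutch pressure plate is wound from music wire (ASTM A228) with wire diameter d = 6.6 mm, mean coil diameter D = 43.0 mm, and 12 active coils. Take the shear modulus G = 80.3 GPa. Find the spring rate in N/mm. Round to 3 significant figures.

20.0 N/mm

k = Gd⁴/(8D³N_a) = (80.3×10³ × 6.6⁴) / (8 × 43.0³ × 12)
  = 1.52367e+08 / 7.63267e+06 = 19.962 N/mm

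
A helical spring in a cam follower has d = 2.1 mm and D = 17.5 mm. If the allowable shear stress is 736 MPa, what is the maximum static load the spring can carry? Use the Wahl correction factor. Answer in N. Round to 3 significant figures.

C = D/d = 17.5/2.1 = 8.3333
K_W = (4C−1)/(4C−4) + 0.615/C = 32.333/29.333 + 0.0738 = 1.1761
τ_max = K·8FD/(πd³) → F_max = τ_allow·πd³/(8DK)
F_max = 736·π·2.1³/(8·17.5·1.1761) = 21413/164.65 = 130.05 N

130 N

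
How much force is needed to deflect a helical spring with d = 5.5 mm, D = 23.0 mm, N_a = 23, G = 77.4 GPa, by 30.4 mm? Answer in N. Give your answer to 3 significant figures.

962 N

k = Gd⁴/(8D³N_a) = (77.4×10³)(5.5⁴)/(8·23.0³·23) = 31.637 N/mm
F = k·δ = 31.637 × 30.4 = 961.75 N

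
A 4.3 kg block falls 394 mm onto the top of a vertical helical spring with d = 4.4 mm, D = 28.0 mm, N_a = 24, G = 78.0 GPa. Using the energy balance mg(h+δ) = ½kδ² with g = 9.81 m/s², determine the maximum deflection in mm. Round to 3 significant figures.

k = Gd⁴/(8D³N_a) = (78.0×10³)(4.4⁴)/(8·28.0³·24) = 6.9363 N/mm
W = mg = 4.3 × 9.81 = 42.183 N
½kδ² − Wδ − Wh = 0 → δ = (W + √(W² + 2kWh))/k
δ = (42.183 + √(1779.4 + 230565))/6.9363 = (42.183 + 482.02)/6.9363 = 75.574 mm

75.6 mm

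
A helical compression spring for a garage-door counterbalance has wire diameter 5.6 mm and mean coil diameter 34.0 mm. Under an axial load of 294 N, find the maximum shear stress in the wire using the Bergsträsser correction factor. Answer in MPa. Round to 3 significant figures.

Spring index C = D/d = 34.0/5.6 = 6.0714
K_B = (4C+2)/(4C−3) = 26.286/21.286 = 1.2349
τ₀ = 8FD/(πd³) = 8·294·34.0/(π·5.6³) = 79968/551.71 = 144.94 MPa
τ_max = K·τ₀ = 1.2349 × 144.94 = 178.99 MPa

179 MPa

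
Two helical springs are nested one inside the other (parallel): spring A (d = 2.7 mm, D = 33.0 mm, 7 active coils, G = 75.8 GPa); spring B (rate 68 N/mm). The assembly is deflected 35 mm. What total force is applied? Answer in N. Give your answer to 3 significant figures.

k_A = Gd⁴/(8D³N_a) = (75.8×10³)(2.7⁴)/(8·33.0³·7) = 2.0017 N/mm
Parallel: k_eq = 2.0017 + 68 = 70.002 N/mm
F = k_eq·δ = 70.002·35 = 2450.1 N

2450 N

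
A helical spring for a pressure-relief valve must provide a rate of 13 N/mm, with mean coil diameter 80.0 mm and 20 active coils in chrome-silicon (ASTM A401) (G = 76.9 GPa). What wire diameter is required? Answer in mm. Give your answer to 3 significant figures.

d = (8D³N_a·k / G)^(1/4) = (8·80.0³·20·13 / (76.9×10³))^0.25
  = (13849)^0.25 = 10.8481 mm

10.8 mm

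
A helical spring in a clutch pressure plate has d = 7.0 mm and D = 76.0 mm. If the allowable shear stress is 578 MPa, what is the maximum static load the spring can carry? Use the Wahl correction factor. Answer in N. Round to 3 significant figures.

904 N

C = D/d = 76.0/7.0 = 10.8571
K_W = (4C−1)/(4C−4) + 0.615/C = 42.429/39.429 + 0.0566 = 1.1327
τ_max = K·8FD/(πd³) → F_max = τ_allow·πd³/(8DK)
F_max = 578·π·7.0³/(8·76.0·1.1327) = 6.2283e+05/688.7 = 904.36 N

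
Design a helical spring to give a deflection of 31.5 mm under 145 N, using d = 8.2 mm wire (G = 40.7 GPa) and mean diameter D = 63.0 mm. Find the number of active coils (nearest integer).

Required rate k = F/δ = 145/31.5 = 4.6032 N/mm
N_a = Gd⁴/(8D³k) = (40.7×10³ × 8.2⁴)/(8 × 63.0³ × 4.6032)
    = 1.84014e+08 / 9.20808e+06 = 19.98 → 20 coils

20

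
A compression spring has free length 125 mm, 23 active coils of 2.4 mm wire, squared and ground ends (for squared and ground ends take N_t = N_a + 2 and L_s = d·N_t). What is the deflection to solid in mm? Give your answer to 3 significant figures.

N_t = 25; L_s = 2.4·25 = 60 mm
δ_solid = L₀ − L_s = 125 − 60 = 65 mm

65.0 mm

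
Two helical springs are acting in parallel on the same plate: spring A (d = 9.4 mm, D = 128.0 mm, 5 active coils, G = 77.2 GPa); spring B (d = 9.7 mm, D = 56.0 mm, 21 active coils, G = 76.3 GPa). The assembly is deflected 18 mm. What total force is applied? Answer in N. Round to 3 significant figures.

541 N

k_A = Gd⁴/(8D³N_a) = (77.2×10³)(9.4⁴)/(8·128.0³·5) = 7.1852 N/mm
k_B = Gd⁴/(8D³N_a) = (76.3×10³)(9.7⁴)/(8·56.0³·21) = 22.895 N/mm
Parallel: k_eq = 7.1852 + 22.895 = 30.08 N/mm
F = k_eq·δ = 30.08·18 = 541.44 N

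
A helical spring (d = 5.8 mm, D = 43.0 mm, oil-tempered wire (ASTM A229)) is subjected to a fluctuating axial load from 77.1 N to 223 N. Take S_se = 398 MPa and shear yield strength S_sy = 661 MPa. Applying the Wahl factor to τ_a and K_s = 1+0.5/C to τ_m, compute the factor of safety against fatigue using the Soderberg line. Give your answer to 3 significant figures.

C = D/d = 43.0/5.8 = 7.4138; K_W = (4C−1)/(4C−4)+0.615/C = 1.1999; K_s = 1+0.5/C = 1.0674
F_a = (F_max−F_min)/2 = 72.95 N; F_m = (F_max+F_min)/2 = 150.05 N
τ_a = K_W·8F_aD/(πd³) = 1.1999 × 40.94 = 49.124 MPa
τ_m = K_s·8F_mD/(πd³) = 1.0674 × 84.209 = 89.889 MPa
Soderberg: 1/n_f = τ_a/S_se + τ_m/S_sy = 49.124/398 + 89.889/661 = 0.12343 + 0.13599 = 0.25942
n_f = 1/0.25942 = 3.855

3.85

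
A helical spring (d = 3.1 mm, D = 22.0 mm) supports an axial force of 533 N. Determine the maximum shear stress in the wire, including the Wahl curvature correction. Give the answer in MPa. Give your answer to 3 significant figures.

Spring index C = D/d = 22.0/3.1 = 7.0968
K_W = (4C−1)/(4C−4) + 0.615/C = 27.387/24.387 + 0.0867 = 1.2097
τ₀ = 8FD/(πd³) = 8·533·22.0/(π·3.1³) = 93808/93.591 = 1002.3 MPa
τ_max = K·τ₀ = 1.2097 × 1002.3 = 1212.5 MPa

1210 MPa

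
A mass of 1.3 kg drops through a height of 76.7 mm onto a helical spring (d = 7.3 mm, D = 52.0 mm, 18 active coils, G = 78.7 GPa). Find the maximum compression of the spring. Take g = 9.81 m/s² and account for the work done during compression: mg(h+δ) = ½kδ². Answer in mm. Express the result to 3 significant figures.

14.5 mm

k = Gd⁴/(8D³N_a) = (78.7×10³)(7.3⁴)/(8·52.0³·18) = 11.038 N/mm
W = mg = 1.3 × 9.81 = 12.753 N
½kδ² − Wδ − Wh = 0 → δ = (W + √(W² + 2kWh))/k
δ = (12.753 + √(162.64 + 21593.9))/11.038 = (12.753 + 147.5)/11.038 = 14.518 mm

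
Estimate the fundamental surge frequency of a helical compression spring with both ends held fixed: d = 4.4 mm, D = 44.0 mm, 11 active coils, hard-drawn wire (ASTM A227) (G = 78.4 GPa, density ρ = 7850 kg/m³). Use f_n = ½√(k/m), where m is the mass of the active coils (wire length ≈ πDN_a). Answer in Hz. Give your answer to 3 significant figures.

73.5 Hz

k = Gd⁴/(8D³N_a) = (78.4×10³)(4.4⁴)/(8·44.0³·11) = 3.92 N/mm = 3920 N/m
Wire length L = πDN_a = π·44.0·11 = 1520.5 mm
m = ρ·(πd²/4)·L = 7850 × 15.205×10⁻⁶ m² × 1.5205 m = 0.18149 kg
f_n = ½√(k/m) = 0.5·√(3920/0.18149) = 0.5·√(21599) = 73.482 Hz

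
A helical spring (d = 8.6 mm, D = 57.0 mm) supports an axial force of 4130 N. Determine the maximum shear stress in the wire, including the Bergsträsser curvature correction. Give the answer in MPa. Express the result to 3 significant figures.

1140 MPa

Spring index C = D/d = 57.0/8.6 = 6.6279
K_B = (4C+2)/(4C−3) = 28.512/23.512 = 1.2127
τ₀ = 8FD/(πd³) = 8·4130·57.0/(π·8.6³) = 1.88328e+06/1998.2 = 942.47 MPa
τ_max = K·τ₀ = 1.2127 × 942.47 = 1142.9 MPa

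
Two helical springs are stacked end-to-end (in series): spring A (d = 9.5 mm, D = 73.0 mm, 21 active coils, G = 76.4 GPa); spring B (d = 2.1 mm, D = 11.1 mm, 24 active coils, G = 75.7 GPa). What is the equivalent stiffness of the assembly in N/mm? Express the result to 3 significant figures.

k_A = Gd⁴/(8D³N_a) = (76.4×10³)(9.5⁴)/(8·73.0³·21) = 9.5216 N/mm
k_B = Gd⁴/(8D³N_a) = (75.7×10³)(2.1⁴)/(8·11.1³·24) = 5.6066 N/mm
Series: 1/k_eq = 1/9.5216 + 1/5.6066 = 0.28338; k_eq = 3.5288 N/mm

3.53 N/mm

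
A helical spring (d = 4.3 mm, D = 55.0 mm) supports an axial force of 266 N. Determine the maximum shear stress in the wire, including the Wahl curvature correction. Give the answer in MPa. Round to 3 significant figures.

521 MPa

Spring index C = D/d = 55.0/4.3 = 12.7907
K_W = (4C−1)/(4C−4) + 0.615/C = 50.163/47.163 + 0.0481 = 1.1117
τ₀ = 8FD/(πd³) = 8·266·55.0/(π·4.3³) = 117040/249.78 = 468.57 MPa
τ_max = K·τ₀ = 1.1117 × 468.57 = 520.91 MPa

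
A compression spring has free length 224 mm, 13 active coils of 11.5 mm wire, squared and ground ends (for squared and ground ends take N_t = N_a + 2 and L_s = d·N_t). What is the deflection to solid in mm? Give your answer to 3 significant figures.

51.5 mm

N_t = 15; L_s = 11.5·15 = 172.5 mm
δ_solid = L₀ − L_s = 224 − 172.5 = 51.5 mm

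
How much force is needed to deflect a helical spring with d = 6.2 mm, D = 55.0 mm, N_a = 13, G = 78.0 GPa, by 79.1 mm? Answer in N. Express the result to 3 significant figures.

k = Gd⁴/(8D³N_a) = (78.0×10³)(6.2⁴)/(8·55.0³·13) = 6.661 N/mm
F = k·δ = 6.661 × 79.1 = 526.89 N

527 N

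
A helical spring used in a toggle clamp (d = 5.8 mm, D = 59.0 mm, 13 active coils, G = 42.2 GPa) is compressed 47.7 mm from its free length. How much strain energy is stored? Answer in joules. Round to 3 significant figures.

k = Gd⁴/(8D³N_a) = (42.2×10³)(5.8⁴)/(8·59.0³·13) = 2.2358 N/mm
U = ½kδ² = 0.5 × 2.2358 × 47.7² = 2543.6 N·mm = 2.5436 J

2.54 J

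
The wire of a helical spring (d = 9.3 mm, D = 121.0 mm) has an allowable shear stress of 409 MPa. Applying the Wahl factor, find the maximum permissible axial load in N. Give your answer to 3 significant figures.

C = D/d = 121.0/9.3 = 13.0108
K_W = (4C−1)/(4C−4) + 0.615/C = 51.043/48.043 + 0.0473 = 1.1097
τ_max = K·8FD/(πd³) → F_max = τ_allow·πd³/(8DK)
F_max = 409·π·9.3³/(8·121.0·1.1097) = 1.0335e+06/1074.2 = 962.14 N

962 N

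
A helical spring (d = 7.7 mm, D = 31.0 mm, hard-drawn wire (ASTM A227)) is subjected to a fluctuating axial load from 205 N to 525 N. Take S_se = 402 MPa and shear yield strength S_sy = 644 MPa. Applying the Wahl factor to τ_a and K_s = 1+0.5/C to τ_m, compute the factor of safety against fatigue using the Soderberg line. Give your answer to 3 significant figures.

C = D/d = 31.0/7.7 = 4.0260; K_W = (4C−1)/(4C−4)+0.615/C = 1.4006; K_s = 1+0.5/C = 1.1242
F_a = (F_max−F_min)/2 = 160 N; F_m = (F_max+F_min)/2 = 365 N
τ_a = K_W·8F_aD/(πd³) = 1.4006 × 27.666 = 38.75 MPa
τ_m = K_s·8F_mD/(πd³) = 1.1242 × 63.114 = 70.952 MPa
Soderberg: 1/n_f = τ_a/S_se + τ_m/S_sy = 38.75/402 + 70.952/644 = 0.09639 + 0.11017 = 0.20657
n_f = 1/0.20657 = 4.841

4.84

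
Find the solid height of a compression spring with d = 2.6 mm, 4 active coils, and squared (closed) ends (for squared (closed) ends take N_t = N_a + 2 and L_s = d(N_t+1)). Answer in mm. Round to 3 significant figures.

18.2 mm

squared (closed) ends: N_t = N_a + 2 = 4 + 2 = 6
L_s = d·(N_t+1) = 2.6 × 7 = 18.2 mm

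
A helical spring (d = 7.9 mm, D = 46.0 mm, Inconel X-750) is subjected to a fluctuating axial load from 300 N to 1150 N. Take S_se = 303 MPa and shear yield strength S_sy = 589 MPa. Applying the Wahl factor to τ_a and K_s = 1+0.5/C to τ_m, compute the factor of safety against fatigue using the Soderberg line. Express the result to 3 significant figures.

C = D/d = 46.0/7.9 = 5.8228; K_W = (4C−1)/(4C−4)+0.615/C = 1.2611; K_s = 1+0.5/C = 1.0859
F_a = (F_max−F_min)/2 = 425 N; F_m = (F_max+F_min)/2 = 725 N
τ_a = K_W·8F_aD/(πd³) = 1.2611 × 100.97 = 127.34 MPa
τ_m = K_s·8F_mD/(πd³) = 1.0859 × 172.25 = 187.04 MPa
Soderberg: 1/n_f = τ_a/S_se + τ_m/S_sy = 127.34/303 + 187.04/589 = 0.42027 + 0.31755 = 0.73782
n_f = 1/0.73782 = 1.355

1.36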